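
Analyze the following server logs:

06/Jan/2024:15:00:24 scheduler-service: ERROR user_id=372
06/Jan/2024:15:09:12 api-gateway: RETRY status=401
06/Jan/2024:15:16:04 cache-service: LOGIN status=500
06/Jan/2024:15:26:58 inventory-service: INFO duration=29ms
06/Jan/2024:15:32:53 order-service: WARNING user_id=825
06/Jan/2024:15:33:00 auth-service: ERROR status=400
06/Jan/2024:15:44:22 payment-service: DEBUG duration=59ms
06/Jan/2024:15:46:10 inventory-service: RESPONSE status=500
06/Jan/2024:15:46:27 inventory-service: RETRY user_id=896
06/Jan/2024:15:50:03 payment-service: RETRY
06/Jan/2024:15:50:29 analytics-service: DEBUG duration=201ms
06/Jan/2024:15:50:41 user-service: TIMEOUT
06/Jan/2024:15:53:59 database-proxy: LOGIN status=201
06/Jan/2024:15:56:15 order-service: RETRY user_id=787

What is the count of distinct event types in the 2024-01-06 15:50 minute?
3

To count unique event types:

1. Filter events in the minute starting at 2024-01-06 15:50
2. Extract event types from matching entries
3. Count unique types: 3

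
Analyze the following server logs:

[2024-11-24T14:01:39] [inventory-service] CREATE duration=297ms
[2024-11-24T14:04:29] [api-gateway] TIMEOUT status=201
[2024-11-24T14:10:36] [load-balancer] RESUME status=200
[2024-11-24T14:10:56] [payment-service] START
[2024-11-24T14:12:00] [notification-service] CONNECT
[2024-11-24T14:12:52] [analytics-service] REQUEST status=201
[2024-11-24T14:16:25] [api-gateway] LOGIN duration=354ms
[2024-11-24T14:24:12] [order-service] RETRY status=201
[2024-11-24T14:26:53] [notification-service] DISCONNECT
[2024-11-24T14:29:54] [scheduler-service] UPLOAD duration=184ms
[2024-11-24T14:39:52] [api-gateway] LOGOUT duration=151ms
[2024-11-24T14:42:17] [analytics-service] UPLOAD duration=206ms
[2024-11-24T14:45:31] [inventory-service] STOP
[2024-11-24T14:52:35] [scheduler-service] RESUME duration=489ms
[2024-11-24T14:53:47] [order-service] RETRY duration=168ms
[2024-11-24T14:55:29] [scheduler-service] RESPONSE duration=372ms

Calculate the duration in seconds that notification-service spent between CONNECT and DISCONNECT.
893

To calculate state duration:

1. Find CONNECT event for notification-service: 2024-11-24T14:12:00
2. Find DISCONNECT event for notification-service: 2024-11-24T14:26:53
3. Calculate duration: 2024-11-24T14:26:53 - 2024-11-24T14:12:00 = 893 seconds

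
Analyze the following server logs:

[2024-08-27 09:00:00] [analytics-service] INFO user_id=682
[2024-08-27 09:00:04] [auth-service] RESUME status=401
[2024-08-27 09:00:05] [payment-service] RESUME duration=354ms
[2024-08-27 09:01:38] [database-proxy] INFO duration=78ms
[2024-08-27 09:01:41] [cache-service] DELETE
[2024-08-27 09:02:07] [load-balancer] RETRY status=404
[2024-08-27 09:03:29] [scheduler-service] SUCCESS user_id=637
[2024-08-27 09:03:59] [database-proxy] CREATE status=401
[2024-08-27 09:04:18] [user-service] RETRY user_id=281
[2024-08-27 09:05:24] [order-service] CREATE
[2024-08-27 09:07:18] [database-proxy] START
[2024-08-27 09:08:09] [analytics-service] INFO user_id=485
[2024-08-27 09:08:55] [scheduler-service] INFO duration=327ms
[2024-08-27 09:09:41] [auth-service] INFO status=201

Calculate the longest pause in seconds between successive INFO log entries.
391

To find the longest gap:

1. Extract all INFO events in chronological order
2. Calculate time differences between consecutive events
3. Find the maximum difference
4. Longest gap: 391 seconds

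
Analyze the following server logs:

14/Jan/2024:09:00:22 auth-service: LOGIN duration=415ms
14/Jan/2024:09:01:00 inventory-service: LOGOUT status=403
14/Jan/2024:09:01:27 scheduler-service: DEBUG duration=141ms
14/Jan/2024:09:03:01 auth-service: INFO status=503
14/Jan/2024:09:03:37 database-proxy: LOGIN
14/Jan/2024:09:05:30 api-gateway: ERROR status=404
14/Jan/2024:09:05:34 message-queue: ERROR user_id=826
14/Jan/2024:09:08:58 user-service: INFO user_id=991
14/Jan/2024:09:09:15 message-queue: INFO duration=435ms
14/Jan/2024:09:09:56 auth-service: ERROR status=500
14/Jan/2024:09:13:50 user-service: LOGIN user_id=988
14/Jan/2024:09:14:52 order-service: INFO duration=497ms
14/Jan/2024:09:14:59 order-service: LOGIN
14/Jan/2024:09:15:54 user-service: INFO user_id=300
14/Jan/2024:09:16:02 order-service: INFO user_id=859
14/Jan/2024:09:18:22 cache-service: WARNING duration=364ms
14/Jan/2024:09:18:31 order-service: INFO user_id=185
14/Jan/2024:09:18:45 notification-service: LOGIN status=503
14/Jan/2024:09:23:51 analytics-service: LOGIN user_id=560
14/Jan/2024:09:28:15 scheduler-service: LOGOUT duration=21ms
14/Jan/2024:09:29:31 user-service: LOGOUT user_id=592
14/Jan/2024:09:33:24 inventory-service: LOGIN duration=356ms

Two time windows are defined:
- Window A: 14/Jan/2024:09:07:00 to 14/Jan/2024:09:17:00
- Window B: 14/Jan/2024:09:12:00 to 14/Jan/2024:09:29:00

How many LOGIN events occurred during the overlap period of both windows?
2

To find overlap events:

1. Window A: 14/Jan/2024:09:07:00 to 14/Jan/2024:09:17:00
2. Window B: 14/Jan/2024:09:12:00 to 14/Jan/2024:09:29:00
3. Overlap period: 14/Jan/2024:09:12:00 to 14/Jan/2024:09:17:00
4. Count LOGIN events in overlap: 2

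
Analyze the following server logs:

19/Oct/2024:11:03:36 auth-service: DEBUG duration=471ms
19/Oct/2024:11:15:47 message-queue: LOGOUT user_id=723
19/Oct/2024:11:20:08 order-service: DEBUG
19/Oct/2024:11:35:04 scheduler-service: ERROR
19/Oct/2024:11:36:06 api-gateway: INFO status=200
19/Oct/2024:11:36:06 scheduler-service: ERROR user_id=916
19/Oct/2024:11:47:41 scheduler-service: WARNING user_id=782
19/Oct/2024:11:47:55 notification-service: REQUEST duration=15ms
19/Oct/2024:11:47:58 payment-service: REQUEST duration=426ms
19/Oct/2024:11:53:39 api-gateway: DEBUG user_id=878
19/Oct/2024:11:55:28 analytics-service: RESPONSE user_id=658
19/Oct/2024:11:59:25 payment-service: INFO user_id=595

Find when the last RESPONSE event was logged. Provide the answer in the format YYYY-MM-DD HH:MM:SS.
2024-10-19 11:55:28

To find the last event:

1. Filter for all RESPONSE events
2. Sort by timestamp
3. Select the last one
4. Timestamp: 2024-10-19 11:55:28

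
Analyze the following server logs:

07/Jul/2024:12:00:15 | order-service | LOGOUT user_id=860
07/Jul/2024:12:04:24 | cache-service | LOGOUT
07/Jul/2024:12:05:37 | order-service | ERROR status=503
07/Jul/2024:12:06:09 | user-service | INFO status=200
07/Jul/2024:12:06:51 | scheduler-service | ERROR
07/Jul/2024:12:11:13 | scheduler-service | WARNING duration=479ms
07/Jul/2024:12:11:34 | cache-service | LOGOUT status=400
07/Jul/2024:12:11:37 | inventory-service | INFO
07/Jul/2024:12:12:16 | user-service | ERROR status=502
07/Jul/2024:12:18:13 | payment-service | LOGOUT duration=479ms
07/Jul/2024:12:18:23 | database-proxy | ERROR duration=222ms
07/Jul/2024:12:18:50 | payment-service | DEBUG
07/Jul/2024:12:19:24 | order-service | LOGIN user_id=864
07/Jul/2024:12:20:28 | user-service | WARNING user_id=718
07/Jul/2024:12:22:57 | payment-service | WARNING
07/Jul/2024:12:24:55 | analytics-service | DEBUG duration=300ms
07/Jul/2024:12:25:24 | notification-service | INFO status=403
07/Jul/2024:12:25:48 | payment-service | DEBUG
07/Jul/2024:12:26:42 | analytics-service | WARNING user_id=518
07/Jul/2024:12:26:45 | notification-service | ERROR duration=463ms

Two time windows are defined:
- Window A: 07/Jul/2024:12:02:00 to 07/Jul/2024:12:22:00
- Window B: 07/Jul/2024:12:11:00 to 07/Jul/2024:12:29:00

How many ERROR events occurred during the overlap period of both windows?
2

To find overlap events:

1. Window A: 07/Jul/2024:12:02:00 to 07/Jul/2024:12:22:00
2. Window B: 07/Jul/2024:12:11:00 to 07/Jul/2024:12:29:00
3. Overlap period: 07/Jul/2024:12:11:00 to 07/Jul/2024:12:22:00
4. Count ERROR events in overlap: 2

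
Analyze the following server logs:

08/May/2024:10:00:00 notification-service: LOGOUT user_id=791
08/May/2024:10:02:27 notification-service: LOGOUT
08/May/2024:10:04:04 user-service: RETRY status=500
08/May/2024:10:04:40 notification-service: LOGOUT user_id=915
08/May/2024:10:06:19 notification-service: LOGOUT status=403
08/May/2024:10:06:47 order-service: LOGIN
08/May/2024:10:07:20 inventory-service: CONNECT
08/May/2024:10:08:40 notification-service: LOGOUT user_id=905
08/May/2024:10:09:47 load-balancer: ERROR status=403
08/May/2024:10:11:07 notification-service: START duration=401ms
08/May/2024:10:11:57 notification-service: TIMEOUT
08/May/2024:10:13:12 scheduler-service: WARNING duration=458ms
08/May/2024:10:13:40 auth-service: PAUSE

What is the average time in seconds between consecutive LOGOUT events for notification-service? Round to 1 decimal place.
130.0

To calculate average interval:

1. Find all LOGOUT events for notification-service in order
2. Calculate time gaps between consecutive events
3. Compute mean of gaps: 520 / 4 = 130.0 seconds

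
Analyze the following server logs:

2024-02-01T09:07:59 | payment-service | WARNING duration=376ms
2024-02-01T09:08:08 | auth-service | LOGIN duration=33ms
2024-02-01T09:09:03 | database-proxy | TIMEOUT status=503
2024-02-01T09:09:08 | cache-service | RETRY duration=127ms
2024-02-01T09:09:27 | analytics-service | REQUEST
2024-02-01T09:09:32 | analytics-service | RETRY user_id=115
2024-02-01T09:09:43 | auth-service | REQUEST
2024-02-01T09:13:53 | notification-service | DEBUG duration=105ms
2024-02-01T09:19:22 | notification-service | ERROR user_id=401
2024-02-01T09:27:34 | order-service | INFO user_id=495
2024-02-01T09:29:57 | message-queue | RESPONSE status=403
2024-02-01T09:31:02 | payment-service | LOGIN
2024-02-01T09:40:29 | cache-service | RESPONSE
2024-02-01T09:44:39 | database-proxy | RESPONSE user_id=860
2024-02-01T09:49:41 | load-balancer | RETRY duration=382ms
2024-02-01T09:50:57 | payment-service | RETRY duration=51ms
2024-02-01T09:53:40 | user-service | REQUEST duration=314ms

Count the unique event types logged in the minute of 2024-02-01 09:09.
3

To count unique event types:

1. Filter events in the minute starting at 2024-02-01 09:09
2. Extract event types from matching entries
3. Count unique types: 3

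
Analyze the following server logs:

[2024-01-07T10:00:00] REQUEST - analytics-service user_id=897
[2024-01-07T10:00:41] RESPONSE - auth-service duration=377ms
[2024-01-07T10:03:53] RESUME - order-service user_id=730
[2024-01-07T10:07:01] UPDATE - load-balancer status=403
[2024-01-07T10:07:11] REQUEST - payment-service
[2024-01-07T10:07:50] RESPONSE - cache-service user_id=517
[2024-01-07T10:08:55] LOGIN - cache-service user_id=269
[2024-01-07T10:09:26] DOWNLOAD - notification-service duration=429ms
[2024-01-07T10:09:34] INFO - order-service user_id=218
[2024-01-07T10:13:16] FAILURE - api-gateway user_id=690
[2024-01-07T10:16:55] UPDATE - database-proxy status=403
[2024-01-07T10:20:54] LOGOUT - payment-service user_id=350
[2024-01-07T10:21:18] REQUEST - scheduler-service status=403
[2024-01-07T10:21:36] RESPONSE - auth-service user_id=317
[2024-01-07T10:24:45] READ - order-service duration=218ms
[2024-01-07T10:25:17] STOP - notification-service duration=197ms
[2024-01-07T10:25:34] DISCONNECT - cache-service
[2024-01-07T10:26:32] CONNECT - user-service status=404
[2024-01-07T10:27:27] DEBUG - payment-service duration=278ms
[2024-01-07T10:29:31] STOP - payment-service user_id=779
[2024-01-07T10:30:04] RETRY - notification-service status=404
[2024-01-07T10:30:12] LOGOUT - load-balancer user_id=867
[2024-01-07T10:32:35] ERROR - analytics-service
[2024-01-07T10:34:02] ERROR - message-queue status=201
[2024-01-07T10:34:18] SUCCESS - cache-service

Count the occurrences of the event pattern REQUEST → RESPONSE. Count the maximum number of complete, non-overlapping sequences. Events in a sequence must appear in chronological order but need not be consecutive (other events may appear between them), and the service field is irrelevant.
3

To count sequences:

1. Look for pattern: REQUEST → RESPONSE
2. Greedily scan the log in chronological order, matching each sequence element in turn (ignoring service)
3. Each time the full pattern completes, increment the count and restart matching from the next event
4. Complete non-overlapping sequences found: 3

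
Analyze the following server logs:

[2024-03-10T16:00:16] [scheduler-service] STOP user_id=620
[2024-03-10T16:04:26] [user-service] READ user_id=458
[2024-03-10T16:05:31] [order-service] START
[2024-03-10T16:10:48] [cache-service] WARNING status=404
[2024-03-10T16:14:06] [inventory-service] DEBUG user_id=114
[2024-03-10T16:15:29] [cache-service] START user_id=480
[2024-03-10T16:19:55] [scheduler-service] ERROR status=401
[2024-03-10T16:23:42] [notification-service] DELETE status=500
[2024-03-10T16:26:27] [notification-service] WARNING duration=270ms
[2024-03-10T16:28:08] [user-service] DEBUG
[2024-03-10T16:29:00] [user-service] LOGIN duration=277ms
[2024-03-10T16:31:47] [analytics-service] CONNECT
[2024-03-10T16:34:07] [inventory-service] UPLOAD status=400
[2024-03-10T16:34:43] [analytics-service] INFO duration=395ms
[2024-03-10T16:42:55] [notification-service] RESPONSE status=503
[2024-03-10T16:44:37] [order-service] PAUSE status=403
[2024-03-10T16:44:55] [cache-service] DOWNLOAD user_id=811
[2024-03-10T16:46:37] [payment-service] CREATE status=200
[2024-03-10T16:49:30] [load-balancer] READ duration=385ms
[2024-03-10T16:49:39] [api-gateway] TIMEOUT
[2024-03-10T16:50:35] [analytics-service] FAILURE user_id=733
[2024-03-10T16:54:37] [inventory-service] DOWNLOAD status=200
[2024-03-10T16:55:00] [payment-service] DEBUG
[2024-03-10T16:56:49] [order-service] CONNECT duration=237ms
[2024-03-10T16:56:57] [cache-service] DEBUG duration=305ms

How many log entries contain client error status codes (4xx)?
4

To find matching entries:

1. Pattern to match: client error status codes (4xx)
2. Scan each log entry for the pattern
3. Count matches: 4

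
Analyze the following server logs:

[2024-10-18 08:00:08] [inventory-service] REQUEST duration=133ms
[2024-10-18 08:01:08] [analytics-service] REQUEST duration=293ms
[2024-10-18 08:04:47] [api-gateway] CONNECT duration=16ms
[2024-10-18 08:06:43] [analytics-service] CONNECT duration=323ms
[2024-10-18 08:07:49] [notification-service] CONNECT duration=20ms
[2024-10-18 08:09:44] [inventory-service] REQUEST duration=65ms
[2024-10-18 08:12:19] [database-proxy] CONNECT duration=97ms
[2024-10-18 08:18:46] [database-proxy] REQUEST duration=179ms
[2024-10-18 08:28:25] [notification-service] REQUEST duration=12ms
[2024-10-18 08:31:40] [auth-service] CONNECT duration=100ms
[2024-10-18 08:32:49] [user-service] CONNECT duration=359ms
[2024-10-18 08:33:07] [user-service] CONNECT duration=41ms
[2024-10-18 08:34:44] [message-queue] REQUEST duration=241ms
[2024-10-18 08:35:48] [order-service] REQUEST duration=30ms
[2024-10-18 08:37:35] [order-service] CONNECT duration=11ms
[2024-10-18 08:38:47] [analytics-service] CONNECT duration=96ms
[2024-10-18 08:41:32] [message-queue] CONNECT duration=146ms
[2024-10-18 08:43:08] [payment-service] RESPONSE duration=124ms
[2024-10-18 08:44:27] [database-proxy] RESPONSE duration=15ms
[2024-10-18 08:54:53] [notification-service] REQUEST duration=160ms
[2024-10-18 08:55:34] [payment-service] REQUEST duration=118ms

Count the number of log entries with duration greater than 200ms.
4

To count timeouts:

1. Threshold: 200ms
2. Extract duration from each log entry
3. Count entries where duration > 200
4. Timeout count: 4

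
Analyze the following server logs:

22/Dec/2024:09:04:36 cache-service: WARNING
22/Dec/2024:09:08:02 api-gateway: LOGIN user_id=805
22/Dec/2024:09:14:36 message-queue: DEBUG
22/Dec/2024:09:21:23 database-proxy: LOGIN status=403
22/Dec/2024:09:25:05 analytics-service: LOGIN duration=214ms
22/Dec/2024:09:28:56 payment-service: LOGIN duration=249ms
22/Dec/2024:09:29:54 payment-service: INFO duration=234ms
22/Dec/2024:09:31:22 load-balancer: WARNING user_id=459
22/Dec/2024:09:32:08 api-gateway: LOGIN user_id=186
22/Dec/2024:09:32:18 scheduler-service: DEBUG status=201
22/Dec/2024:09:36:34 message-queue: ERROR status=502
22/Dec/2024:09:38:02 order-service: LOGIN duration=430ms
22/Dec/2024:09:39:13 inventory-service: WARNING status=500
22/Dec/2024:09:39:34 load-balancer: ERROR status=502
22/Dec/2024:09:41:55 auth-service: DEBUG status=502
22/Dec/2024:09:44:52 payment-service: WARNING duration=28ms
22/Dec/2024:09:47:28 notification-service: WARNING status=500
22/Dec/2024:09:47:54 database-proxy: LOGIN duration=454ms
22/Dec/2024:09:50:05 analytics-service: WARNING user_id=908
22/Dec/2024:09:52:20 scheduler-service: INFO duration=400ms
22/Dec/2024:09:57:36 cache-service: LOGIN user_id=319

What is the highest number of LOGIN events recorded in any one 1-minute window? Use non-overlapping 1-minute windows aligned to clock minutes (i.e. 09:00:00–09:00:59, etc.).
1

To find the burst window:

1. Divide the log period into non-overlapping 1-minute windows starting at 09:00
2. Count LOGIN events in each window
3. Find the window with maximum count
4. Maximum events in a window: 1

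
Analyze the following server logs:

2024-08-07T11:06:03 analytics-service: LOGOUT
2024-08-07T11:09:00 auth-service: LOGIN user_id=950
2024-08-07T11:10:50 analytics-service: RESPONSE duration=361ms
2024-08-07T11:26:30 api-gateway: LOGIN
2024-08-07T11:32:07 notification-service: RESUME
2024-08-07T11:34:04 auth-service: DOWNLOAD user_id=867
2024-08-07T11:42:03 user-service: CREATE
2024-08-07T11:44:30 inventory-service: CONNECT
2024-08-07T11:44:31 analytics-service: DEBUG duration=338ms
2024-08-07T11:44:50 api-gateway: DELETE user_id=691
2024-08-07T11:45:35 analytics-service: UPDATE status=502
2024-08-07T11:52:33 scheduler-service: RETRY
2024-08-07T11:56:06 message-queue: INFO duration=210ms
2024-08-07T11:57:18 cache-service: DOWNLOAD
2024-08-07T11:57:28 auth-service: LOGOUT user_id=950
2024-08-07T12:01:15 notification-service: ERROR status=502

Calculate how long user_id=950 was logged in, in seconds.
2908

To calculate session duration:

1. Find LOGIN event for user_id=950: 2024-08-07T11:09:00
2. Find LOGOUT event for user_id=950: 2024-08-07T11:57:28
3. Session duration: 2024-08-07T11:57:28 - 2024-08-07T11:09:00 = 2908 seconds (48 minutes)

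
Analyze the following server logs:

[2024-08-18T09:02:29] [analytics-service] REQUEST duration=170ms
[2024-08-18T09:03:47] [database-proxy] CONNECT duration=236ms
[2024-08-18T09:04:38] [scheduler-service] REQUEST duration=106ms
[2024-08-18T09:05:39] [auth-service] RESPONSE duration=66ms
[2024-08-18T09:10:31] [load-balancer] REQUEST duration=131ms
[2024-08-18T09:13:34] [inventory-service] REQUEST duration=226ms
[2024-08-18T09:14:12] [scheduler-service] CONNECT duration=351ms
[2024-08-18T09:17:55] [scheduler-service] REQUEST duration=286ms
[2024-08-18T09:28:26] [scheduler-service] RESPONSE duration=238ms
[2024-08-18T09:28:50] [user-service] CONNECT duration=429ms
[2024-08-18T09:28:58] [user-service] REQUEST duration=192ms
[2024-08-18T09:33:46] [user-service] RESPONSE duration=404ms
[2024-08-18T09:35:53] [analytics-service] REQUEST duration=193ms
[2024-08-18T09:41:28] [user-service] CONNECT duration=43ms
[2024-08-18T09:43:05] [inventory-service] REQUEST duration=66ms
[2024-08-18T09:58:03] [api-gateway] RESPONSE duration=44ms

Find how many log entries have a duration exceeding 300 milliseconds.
3

To count timeouts:

1. Threshold: 300ms
2. Extract duration from each log entry
3. Count entries where duration > 300
4. Timeout count: 3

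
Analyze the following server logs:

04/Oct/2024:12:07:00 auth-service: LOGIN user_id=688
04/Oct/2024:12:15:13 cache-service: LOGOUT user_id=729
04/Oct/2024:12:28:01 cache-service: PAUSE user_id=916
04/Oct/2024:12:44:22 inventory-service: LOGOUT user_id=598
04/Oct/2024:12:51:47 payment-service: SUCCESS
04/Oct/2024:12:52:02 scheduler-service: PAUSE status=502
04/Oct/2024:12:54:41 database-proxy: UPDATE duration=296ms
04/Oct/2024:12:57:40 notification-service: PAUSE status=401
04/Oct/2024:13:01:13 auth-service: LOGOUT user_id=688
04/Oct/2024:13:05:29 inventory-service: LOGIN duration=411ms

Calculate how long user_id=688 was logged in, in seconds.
3253

To calculate session duration:

1. Find LOGIN event for user_id=688: 04/Oct/2024:12:07:00
2. Find LOGOUT event for user_id=688: 04/Oct/2024:13:01:13
3. Session duration: 04/Oct/2024:13:01:13 - 04/Oct/2024:12:07:00 = 3253 seconds (54 minutes)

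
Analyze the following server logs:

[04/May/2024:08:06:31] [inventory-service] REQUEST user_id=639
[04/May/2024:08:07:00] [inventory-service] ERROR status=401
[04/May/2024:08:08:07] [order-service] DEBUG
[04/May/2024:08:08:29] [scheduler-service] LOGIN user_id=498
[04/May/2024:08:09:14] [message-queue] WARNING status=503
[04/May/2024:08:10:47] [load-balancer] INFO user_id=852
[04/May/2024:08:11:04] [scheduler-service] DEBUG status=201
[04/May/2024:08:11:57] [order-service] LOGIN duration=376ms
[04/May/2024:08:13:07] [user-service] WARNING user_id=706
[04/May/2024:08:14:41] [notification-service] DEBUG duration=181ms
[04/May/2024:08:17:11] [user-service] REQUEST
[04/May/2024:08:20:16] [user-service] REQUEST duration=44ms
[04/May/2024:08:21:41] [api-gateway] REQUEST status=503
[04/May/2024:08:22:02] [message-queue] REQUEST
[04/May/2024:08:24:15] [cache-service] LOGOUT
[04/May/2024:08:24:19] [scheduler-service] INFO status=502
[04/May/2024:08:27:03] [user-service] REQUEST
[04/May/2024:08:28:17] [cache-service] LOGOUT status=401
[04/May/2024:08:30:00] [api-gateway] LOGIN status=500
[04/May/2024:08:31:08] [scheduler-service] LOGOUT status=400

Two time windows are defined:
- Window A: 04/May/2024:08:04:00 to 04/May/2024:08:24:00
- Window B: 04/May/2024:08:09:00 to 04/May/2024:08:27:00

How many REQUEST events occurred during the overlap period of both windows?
4

To find overlap events:

1. Window A: 04/May/2024:08:04:00 to 04/May/2024:08:24:00
2. Window B: 04/May/2024:08:09:00 to 04/May/2024:08:27:00
3. Overlap period: 04/May/2024:08:09:00 to 04/May/2024:08:24:00
4. Count REQUEST events in overlap: 4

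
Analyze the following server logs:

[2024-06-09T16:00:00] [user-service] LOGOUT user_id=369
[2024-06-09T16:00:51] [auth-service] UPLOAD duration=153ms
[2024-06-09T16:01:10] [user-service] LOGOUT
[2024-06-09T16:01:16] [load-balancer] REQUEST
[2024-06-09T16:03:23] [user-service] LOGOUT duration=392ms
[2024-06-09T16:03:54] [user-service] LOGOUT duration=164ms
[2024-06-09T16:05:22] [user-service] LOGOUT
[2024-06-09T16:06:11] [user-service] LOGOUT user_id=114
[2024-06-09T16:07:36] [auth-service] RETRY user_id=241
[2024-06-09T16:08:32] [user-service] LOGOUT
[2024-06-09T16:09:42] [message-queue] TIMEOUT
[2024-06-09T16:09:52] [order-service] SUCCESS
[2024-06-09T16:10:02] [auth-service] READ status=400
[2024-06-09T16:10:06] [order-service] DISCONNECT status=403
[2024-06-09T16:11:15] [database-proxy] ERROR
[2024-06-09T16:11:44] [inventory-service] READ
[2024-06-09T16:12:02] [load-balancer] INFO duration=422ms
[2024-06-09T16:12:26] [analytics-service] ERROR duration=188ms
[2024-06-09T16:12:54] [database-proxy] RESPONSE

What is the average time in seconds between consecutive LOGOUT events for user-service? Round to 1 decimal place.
85.3

To calculate average interval:

1. Find all LOGOUT events for user-service in order
2. Calculate time gaps between consecutive events
3. Compute mean of gaps: 512 / 6 = 85.3 seconds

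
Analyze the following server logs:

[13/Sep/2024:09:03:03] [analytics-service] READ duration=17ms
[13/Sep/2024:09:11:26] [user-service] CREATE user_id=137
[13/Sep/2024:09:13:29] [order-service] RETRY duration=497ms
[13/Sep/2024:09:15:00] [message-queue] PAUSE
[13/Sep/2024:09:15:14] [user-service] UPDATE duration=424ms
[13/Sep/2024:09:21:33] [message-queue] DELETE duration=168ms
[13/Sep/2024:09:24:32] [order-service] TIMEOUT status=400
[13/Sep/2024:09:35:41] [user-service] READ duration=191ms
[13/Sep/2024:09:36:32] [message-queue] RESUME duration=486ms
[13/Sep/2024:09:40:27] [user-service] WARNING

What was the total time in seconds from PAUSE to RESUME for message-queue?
1292

To calculate state duration:

1. Find PAUSE event for message-queue: 13/Sep/2024:09:15:00
2. Find RESUME event for message-queue: 13/Sep/2024:09:36:32
3. Calculate duration: 13/Sep/2024:09:36:32 - 13/Sep/2024:09:15:00 = 1292 seconds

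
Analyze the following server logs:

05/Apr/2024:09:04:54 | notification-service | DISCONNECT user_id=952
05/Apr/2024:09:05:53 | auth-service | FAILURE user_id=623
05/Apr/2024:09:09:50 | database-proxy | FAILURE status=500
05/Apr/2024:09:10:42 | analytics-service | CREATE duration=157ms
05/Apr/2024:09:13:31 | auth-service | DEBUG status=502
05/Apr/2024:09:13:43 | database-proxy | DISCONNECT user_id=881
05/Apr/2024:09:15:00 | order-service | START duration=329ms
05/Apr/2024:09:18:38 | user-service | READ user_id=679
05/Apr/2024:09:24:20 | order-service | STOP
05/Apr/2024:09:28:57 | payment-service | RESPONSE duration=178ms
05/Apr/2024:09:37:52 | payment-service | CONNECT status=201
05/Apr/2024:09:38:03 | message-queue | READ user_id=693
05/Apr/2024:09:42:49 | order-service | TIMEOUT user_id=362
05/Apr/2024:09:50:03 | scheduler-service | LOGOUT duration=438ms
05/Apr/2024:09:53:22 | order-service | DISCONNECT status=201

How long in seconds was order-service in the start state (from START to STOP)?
560

To calculate state duration:

1. Find START event for order-service: 05/Apr/2024:09:15:00
2. Find STOP event for order-service: 05/Apr/2024:09:24:20
3. Calculate duration: 05/Apr/2024:09:24:20 - 05/Apr/2024:09:15:00 = 560 seconds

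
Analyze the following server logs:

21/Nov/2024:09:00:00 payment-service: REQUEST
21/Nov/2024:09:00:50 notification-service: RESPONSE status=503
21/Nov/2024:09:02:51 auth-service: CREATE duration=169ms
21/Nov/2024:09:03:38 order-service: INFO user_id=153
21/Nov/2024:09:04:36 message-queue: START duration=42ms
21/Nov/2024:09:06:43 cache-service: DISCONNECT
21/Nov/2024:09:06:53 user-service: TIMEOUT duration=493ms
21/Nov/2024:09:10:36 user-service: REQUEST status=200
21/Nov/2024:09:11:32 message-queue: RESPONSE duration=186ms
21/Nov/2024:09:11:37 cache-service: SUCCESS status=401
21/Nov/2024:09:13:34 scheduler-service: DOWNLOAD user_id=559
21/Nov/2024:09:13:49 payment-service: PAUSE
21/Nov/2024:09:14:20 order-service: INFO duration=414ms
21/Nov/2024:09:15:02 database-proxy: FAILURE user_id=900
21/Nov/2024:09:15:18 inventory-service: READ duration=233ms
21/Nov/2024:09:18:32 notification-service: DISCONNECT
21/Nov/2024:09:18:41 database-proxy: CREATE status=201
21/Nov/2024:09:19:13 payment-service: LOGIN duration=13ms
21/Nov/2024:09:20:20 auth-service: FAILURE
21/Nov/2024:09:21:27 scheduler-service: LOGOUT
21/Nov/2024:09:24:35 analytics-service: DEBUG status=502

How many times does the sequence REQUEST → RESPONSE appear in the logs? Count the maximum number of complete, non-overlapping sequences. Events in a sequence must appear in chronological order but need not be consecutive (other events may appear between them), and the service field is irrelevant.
2

To count sequences:

1. Look for pattern: REQUEST → RESPONSE
2. Greedily scan the log in chronological order, matching each sequence element in turn (ignoring service)
3. Each time the full pattern completes, increment the count and restart matching from the next event
4. Complete non-overlapping sequences found: 2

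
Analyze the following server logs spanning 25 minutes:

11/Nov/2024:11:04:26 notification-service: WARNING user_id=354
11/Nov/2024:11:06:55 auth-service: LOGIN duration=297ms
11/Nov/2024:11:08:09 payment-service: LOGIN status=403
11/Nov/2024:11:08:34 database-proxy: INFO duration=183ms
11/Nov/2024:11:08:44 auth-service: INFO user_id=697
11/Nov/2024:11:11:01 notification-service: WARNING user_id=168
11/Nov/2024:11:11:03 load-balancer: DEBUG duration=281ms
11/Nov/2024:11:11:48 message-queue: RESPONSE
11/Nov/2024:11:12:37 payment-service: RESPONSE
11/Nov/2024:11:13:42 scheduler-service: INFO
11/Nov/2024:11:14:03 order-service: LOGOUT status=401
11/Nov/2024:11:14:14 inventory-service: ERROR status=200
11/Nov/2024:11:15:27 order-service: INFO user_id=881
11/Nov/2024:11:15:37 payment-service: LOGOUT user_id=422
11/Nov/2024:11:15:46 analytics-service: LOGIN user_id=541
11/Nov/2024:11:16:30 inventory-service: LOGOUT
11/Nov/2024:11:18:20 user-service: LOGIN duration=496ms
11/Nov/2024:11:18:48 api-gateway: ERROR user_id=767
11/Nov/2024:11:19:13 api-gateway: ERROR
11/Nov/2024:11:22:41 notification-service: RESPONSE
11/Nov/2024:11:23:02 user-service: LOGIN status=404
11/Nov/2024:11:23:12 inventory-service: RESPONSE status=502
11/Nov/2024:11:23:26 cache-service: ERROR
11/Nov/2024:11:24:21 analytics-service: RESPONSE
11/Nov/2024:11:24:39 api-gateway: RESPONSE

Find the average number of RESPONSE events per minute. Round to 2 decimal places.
0.24

To calculate the rate:

1. Count total RESPONSE events: 6
2. Total time period: 25 minutes
3. Rate = 6 / 25 = 0.24 events per minute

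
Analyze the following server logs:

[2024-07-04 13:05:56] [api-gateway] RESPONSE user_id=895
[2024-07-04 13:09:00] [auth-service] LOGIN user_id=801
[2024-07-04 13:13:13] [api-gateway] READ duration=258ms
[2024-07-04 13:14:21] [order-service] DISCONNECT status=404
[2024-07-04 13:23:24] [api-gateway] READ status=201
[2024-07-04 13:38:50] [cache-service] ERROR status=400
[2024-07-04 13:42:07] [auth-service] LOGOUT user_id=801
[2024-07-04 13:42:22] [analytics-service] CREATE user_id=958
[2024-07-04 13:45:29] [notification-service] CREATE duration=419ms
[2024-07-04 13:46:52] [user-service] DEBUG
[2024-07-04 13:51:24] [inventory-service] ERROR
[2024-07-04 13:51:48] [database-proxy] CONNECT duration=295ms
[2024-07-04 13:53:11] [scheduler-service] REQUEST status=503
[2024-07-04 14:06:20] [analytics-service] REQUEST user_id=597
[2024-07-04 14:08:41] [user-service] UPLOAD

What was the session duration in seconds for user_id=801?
1987

To calculate session duration:

1. Find LOGIN event for user_id=801: 2024-07-04 13:09:00
2. Find LOGOUT event for user_id=801: 2024-07-04 13:42:07
3. Session duration: 2024-07-04 13:42:07 - 2024-07-04 13:09:00 = 1987 seconds (33 minutes)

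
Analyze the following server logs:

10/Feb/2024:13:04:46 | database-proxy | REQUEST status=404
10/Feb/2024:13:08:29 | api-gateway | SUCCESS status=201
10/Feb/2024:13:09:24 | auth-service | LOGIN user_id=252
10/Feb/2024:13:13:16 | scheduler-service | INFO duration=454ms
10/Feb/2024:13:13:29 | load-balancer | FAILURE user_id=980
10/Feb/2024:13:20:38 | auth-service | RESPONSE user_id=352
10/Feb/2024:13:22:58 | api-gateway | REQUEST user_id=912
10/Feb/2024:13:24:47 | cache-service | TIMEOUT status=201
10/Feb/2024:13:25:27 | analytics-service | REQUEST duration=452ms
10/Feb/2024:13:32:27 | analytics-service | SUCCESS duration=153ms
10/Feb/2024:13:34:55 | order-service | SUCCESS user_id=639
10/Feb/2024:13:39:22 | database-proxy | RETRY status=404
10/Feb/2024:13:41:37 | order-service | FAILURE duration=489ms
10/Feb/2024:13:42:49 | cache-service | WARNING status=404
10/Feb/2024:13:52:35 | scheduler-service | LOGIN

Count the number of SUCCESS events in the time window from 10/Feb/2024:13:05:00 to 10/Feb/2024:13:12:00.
1

To count events in the time window:

1. Window boundaries: 10/Feb/2024:13:05:00 to 10/Feb/2024:13:12:00
2. Filter for SUCCESS events within this window
3. Count matching events: 1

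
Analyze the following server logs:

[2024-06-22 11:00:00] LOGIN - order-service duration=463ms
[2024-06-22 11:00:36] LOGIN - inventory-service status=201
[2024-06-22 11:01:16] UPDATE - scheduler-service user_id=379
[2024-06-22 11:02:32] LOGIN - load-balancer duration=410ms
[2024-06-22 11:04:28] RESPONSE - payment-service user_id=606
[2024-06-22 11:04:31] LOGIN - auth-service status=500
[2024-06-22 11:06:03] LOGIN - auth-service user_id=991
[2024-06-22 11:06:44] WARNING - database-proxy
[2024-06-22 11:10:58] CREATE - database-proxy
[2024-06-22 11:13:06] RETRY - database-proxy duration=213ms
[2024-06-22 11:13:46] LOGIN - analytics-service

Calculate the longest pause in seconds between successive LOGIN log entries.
463

To find the longest gap:

1. Extract all LOGIN events in chronological order
2. Calculate time differences between consecutive events
3. Find the maximum difference
4. Longest gap: 463 seconds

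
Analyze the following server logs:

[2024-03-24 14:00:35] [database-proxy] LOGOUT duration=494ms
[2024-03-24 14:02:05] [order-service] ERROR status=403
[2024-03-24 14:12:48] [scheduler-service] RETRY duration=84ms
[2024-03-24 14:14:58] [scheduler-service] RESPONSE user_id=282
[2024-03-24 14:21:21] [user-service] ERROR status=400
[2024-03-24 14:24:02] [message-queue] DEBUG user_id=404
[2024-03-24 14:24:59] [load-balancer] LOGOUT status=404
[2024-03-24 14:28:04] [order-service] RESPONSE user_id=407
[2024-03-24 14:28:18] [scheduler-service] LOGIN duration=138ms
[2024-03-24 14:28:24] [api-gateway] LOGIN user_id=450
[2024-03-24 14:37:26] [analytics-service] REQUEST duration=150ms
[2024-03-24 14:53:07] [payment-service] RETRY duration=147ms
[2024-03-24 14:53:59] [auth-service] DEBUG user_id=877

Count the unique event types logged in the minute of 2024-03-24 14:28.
2

To count unique event types:

1. Filter events in the minute starting at 2024-03-24 14:28
2. Extract event types from matching entries
3. Count unique types: 2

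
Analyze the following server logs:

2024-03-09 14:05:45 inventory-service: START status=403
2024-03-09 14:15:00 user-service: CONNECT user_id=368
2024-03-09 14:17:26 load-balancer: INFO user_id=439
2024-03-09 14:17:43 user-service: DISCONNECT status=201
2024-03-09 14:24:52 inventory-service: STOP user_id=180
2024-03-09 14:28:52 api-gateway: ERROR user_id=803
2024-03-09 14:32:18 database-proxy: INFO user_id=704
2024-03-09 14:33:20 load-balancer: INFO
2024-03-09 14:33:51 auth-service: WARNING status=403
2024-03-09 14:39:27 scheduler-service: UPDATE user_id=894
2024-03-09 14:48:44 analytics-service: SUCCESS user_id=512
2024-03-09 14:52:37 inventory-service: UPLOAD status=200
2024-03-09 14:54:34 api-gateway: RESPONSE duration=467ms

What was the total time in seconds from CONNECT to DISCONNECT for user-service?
163

To calculate state duration:

1. Find CONNECT event for user-service: 2024-03-09 14:15:00
2. Find DISCONNECT event for user-service: 2024-03-09 14:17:43
3. Calculate duration: 2024-03-09 14:17:43 - 2024-03-09 14:15:00 = 163 seconds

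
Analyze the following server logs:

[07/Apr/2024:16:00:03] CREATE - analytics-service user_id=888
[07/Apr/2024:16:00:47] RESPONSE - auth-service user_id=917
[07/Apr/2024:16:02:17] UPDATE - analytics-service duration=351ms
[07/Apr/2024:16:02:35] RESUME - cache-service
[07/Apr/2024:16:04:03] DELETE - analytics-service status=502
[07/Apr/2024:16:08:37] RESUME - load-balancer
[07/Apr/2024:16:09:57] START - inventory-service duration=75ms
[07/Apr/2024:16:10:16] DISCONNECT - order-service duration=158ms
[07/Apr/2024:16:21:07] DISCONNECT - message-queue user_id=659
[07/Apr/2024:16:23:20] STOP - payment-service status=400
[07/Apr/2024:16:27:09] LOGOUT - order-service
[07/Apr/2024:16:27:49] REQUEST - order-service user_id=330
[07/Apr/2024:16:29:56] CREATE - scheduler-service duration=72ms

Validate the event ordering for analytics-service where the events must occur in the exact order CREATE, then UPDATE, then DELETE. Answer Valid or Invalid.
Valid

To validate ordering:

1. Required order: CREATE → UPDATE → DELETE
2. Rule: the events must occur in the exact order CREATE, then UPDATE, then DELETE
3. Check actual order of events for analytics-service
4. Result: Valid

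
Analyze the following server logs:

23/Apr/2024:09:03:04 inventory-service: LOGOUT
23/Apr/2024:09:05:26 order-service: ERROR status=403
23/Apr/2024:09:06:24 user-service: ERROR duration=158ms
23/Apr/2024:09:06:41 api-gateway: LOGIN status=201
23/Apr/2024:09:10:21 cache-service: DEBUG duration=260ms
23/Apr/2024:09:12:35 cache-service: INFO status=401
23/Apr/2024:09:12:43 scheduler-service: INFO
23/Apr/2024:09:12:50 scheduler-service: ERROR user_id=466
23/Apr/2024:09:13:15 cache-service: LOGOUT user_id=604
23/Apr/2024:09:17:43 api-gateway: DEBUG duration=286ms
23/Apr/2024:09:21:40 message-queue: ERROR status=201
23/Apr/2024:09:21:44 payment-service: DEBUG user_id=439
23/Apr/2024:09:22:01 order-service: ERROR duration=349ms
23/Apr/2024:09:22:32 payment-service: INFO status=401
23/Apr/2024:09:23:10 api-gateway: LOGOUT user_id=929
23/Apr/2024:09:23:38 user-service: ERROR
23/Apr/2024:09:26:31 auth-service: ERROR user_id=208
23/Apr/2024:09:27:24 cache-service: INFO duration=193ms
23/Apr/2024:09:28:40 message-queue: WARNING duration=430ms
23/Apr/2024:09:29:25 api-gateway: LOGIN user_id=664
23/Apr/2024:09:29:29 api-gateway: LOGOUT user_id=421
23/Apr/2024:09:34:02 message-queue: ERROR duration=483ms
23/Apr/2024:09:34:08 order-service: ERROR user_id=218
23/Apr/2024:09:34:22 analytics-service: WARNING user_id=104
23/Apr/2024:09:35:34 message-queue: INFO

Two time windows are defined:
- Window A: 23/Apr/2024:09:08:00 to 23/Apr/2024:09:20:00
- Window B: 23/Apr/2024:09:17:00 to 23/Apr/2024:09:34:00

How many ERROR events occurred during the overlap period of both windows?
0

To find overlap events:

1. Window A: 23/Apr/2024:09:08:00 to 23/Apr/2024:09:20:00
2. Window B: 23/Apr/2024:09:17:00 to 23/Apr/2024:09:34:00
3. Overlap period: 23/Apr/2024:09:17:00 to 23/Apr/2024:09:20:00
4. Count ERROR events in overlap: 0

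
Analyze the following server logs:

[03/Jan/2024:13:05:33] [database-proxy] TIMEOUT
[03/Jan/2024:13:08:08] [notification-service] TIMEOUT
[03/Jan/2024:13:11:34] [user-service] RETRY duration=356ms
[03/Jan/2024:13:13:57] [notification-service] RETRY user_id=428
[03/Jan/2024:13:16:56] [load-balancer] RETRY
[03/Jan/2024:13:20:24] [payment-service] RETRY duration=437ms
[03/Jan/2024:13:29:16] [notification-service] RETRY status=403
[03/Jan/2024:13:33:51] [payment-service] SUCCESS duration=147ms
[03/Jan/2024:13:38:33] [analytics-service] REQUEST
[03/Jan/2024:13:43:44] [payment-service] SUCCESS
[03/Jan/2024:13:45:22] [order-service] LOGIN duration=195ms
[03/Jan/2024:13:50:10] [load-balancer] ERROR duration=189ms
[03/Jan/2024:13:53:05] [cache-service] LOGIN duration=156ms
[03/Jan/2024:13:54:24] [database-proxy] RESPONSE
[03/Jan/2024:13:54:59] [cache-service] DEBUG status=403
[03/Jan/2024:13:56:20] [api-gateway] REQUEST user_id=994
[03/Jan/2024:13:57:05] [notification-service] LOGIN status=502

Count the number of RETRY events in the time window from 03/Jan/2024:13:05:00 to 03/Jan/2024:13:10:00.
0

To count events in the time window:

1. Window boundaries: 03/Jan/2024:13:05:00 to 03/Jan/2024:13:10:00
2. Filter for RETRY events within this window
3. Count matching events: 0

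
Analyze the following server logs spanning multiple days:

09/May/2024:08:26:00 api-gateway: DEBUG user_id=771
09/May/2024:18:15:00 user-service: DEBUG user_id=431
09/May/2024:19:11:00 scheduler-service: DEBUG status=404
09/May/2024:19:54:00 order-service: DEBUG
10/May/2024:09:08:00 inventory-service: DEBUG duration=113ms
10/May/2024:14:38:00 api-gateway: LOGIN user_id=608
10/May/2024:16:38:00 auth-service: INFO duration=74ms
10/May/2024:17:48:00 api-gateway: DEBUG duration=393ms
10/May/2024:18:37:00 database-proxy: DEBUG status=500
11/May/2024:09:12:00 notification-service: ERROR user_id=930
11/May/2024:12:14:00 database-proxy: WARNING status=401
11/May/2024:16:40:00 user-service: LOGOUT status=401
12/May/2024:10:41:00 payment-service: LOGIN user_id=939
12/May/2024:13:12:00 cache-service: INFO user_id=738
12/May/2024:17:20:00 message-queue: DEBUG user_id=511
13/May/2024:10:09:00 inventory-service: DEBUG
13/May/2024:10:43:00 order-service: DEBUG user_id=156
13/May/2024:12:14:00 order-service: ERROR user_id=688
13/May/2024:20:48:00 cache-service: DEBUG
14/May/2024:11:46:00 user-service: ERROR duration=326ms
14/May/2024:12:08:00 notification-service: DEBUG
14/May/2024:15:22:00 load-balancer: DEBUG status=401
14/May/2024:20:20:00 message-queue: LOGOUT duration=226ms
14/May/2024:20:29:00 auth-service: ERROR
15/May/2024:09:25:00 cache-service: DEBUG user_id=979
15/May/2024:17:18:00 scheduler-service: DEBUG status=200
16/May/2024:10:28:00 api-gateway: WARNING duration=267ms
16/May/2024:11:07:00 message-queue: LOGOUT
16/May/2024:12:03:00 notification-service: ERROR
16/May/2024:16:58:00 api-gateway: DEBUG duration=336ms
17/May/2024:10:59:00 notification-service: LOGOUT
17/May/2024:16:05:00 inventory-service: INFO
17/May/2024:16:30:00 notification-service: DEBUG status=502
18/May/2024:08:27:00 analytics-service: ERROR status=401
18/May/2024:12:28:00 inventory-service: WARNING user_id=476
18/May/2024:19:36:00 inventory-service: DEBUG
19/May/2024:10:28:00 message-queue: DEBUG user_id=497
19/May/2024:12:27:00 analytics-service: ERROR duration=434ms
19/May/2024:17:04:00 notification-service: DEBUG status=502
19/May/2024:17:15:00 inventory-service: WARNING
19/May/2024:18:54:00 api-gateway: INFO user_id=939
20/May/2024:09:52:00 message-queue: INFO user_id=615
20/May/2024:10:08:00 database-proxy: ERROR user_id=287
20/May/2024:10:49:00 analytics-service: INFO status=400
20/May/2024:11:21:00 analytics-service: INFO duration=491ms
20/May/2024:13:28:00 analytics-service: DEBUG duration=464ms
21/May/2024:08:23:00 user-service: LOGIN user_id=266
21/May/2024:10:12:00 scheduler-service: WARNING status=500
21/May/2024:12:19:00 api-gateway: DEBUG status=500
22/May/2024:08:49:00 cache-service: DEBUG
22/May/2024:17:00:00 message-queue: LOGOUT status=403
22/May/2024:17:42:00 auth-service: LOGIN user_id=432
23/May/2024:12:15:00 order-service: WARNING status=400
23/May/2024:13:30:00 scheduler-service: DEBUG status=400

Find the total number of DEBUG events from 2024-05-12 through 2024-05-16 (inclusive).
9

To filter by date range:

1. Date range: 2024-05-12 through 2024-05-16, both dates inclusive
2. Filter for DEBUG events whose date falls in this range
3. Count matching events: 9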